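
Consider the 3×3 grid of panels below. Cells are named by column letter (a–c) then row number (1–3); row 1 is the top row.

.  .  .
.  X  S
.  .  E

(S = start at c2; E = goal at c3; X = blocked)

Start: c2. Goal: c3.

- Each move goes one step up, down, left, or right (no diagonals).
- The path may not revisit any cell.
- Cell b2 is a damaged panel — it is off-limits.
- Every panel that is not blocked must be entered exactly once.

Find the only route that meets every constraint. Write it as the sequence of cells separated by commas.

c2, c1, b1, a1, a2, a3, b3, c3

Need to visit all 8 open cells exactly once, starting at c2 and ending at c3.
Route from c2: up to c1, 2× left (reaching a1), 2× down (reaching a3), 2× right (reaching c3) — 7 moves in all.
Check: all 8 open cells covered.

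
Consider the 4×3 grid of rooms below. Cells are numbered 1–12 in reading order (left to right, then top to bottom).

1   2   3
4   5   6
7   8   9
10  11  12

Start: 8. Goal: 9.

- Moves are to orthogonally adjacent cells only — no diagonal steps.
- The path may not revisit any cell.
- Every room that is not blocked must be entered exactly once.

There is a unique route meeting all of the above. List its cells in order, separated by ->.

Need to visit all 12 open cells exactly once, starting at 8 and ending at 9.
Cell 10 has only two open neighbours (7 and 11), so the path must pass straight through it: one of those is the cell it's entered from and the other is where it exits.
Route from 8: up to 5, right to 6, up to 3, 2× left (reaching 1), 3× down (reaching 10), 2× right (reaching 12), up to 9 — 11 moves in all.
Check: all 12 open cells covered.

8 -> 5 -> 6 -> 3 -> 2 -> 1 -> 4 -> 7 -> 10 -> 11 -> 12 -> 9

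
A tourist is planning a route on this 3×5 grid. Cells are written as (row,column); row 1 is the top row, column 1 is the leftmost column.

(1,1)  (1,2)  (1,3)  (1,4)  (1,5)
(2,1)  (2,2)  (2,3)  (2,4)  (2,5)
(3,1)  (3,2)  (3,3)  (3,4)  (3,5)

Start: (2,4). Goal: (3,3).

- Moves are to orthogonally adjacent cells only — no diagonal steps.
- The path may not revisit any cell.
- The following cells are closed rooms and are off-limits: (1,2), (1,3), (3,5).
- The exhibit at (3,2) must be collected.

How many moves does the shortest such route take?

Any route passes through (3,2) somewhere between (2,4) and (3,3). Summing Manhattan distances along the two legs ((2,4) → (3,2) → (3,3)) gives a lower bound of 3 + 1 = 4 moves.
A route of 4 moves achieves this: (2,4) → (2,3) → (2,2) → (3,2) → (3,3).
Since 4 matches the lower bound, it is optimal.

4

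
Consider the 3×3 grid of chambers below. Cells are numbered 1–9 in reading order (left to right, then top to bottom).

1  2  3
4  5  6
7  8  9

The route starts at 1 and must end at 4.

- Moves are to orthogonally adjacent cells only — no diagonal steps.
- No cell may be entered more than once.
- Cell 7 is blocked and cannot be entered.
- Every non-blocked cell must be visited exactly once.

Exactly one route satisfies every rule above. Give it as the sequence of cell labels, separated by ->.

1 -> 2 -> 3 -> 6 -> 9 -> 8 -> 5 -> 4

Need to visit all 8 open cells exactly once, starting at 1 and ending at 4.
Route from 1: right 2 to 3, down 2 to 9, left 1 to 8, up 1 to 5, left 1 to 4 — 7 moves in all.
Check: all 8 open cells covered.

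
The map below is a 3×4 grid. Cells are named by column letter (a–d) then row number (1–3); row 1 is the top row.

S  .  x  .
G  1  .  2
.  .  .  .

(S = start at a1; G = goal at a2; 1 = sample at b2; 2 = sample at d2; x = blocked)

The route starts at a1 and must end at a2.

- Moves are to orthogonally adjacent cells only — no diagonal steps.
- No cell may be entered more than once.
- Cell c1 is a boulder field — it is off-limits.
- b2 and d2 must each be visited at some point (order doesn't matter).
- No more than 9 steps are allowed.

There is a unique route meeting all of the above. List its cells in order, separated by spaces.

a1 b1 b2 c2 d2 d3 c3 b3 a3 a2

The 9-move cap with required stops at b2, d2 leaves no slack for detours.
Route from a1: right 1 to b1, down 1 to b2, right 2 to d2, down 1 to d3, left 3 to a3, up 1 to a2 — 9 moves in all.
Check: all required cells visited; 9 ≤ 9 moves.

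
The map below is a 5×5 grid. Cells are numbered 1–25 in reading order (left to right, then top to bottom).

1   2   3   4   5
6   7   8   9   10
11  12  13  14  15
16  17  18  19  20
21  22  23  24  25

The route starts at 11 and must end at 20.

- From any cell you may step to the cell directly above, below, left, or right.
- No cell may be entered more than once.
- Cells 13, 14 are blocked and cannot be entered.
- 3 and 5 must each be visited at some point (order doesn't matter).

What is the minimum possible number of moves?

9

Any route passes through 3 and 5 in some order between 11 and 20. Summing Manhattan distances along each leg and taking the cheapest ordering (11 → 3 → 5 → 20) gives a lower bound of 4 + 2 + 3 = 9 moves.
A route of 9 moves achieves this: 11 → 6 → 1 → 2 → 3 → 4 → 5 → 10 → 15 → 20.
Since 9 matches the lower bound, it is optimal.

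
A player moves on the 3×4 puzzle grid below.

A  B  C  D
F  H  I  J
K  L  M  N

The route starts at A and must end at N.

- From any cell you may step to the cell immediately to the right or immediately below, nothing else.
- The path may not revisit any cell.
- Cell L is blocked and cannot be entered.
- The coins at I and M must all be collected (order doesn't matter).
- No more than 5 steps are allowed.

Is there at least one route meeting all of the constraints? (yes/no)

One route that works: A → F → H → I → M → N.

yes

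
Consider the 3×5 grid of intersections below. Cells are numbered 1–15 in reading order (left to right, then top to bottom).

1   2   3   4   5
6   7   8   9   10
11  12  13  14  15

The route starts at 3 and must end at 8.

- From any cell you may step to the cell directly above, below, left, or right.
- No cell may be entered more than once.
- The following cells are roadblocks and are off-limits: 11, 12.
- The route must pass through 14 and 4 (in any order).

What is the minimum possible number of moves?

Any route passes through 14 and 4 in some order between 3 and 8. Summing Manhattan distances along each leg and taking the cheapest ordering (3 → 4 → 14 → 8) gives a lower bound of 1 + 2 + 2 = 5 moves.
A route of 5 moves achieves this: 3 → 4 → 9 → 14 → 13 → 8.
Since 5 matches the lower bound, it is optimal.

5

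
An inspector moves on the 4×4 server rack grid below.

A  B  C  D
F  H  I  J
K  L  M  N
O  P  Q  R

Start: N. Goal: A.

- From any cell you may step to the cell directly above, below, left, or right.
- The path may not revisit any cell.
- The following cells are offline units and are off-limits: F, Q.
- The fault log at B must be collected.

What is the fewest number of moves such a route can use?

Any route passes through B somewhere between N and A. Summing Manhattan distances along the two legs (N → B → A) gives a lower bound of 4 + 1 = 5 moves.
A route of 5 moves achieves this: N → J → D → C → B → A.
Since 5 matches the lower bound, it is optimal.

5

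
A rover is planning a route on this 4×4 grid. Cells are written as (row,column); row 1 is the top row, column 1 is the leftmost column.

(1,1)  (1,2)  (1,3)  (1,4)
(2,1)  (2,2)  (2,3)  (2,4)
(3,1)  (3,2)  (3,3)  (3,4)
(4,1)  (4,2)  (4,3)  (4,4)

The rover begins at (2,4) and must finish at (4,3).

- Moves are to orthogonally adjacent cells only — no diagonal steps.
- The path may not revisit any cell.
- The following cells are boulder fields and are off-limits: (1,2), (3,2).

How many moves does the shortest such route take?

3

The Manhattan distance from (2,4) to (4,3) is |2−4| + |4−3| = 3, so at least 3 moves are needed.
A route of 3 moves achieves this: (2,4) → (3,4) → (4,4) → (4,3).
Since 3 matches the lower bound, it is optimal.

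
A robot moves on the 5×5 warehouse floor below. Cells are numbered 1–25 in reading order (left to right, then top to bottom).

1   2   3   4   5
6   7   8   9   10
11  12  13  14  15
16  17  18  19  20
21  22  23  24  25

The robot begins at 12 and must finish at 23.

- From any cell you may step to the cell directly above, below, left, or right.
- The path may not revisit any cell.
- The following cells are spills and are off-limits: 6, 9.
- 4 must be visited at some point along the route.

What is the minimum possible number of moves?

Any route passes through 4 somewhere between 12 and 23. Summing Manhattan distances along the two legs (12 → 4 → 23) gives a lower bound of 4 + 5 = 9 moves.
The shortest route satisfying every rule uses 11 moves: 12 → 7 → 2 → 3 → 4 → 5 → 10 → 15 → 20 → 25 → 24 → 23.
The no-revisit rule (legs can't share cells) pushes the minimum above the 9-move bound; an exhaustive check rules out every length from 9 to 10, leaving 11 as the minimum.

11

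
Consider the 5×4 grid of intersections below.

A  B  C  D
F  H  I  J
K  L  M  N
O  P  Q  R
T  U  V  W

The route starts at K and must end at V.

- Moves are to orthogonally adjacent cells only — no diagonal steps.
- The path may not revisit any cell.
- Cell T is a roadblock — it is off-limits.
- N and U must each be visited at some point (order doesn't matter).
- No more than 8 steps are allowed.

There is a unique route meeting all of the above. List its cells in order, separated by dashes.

K - L - M - N - R - Q - P - U - V

Any route must reach N and U and still end at V within 8 moves, so the order of the required stops is forced.
Route from K: right 3 to N, down 1 to R, left 2 to P, down 1 to U, right 1 to V — 8 moves in all.
Check: all required cells visited; 8 ≤ 8 moves.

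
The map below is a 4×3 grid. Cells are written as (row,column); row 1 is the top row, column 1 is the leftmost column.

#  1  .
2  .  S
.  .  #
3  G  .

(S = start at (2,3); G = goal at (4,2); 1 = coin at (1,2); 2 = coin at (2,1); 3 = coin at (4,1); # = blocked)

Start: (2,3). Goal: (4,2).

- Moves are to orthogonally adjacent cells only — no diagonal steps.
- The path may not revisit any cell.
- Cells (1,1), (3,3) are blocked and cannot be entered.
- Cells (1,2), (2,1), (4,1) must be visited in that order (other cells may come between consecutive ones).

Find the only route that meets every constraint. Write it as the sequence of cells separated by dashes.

The waypoints must appear in the order (1,2), (2,1), (4,1), with no cell reused.
Route from (2,3): up to (1,3), left to (1,2), down to (2,2), left to (2,1), 2× down (reaching (4,1)), right to (4,2) — 7 moves in all.
Check: order respected (1 at step 2, 2 at step 4, 3 at step 6).

(2,3) - (1,3) - (1,2) - (2,2) - (2,1) - (3,1) - (4,1) - (4,2)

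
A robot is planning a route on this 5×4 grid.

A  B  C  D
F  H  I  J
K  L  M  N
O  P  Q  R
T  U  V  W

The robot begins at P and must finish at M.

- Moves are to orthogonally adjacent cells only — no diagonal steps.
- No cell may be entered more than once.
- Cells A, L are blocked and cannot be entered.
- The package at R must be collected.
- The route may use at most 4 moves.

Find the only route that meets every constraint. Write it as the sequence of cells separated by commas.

Any route must reach R and still end at M within 4 moves, so the order of the required stops is forced.
Route from P: 2× right (reaching R), up to N, left to M — 4 moves in all.
Check: all required cells visited; 4 ≤ 4 moves.

P, Q, R, N, M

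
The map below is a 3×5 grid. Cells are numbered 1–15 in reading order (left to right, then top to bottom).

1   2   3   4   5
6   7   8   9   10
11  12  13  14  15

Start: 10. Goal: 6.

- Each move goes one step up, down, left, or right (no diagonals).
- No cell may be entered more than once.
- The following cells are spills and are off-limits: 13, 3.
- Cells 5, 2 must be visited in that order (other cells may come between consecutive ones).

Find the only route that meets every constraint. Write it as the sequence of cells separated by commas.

10, 5, 4, 9, 8, 7, 2, 1, 6

The waypoints must appear in the order 5, 2, with no cell reused.
Route from 10: up 1 to 5, left 1 to 4, down 1 to 9, left 2 to 7, up 1 to 2, left 1 to 1, down 1 to 6 — 8 moves in all.
Check: order respected (5 at step 1, 2 at step 6).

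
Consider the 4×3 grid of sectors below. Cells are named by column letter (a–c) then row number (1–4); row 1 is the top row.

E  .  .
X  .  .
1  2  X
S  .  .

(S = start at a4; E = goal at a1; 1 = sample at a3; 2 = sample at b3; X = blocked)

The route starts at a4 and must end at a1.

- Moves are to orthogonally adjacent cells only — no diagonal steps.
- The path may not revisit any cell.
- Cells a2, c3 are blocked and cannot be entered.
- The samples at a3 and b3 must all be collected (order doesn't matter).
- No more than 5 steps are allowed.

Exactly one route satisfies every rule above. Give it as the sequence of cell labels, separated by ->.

Any route must reach a3 and b3 and still end at a1 within 5 moves, so the order of the required stops is forced.
Route from a4: up to a3, right to b3, 2× up (reaching b1), left to a1 — 5 moves in all.
Check: all required cells visited; 5 ≤ 5 moves.

a4 -> a3 -> b3 -> b2 -> b1 -> a1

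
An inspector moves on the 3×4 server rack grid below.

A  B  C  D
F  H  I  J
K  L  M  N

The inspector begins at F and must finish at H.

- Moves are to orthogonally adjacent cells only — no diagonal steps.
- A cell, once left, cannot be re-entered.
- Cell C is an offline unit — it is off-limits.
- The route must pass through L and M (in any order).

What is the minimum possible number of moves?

Any route passes through L and M in some order between F and H. Summing Manhattan distances along each leg and taking the cheapest ordering (F → L → M → H) gives a lower bound of 2 + 1 + 2 = 5 moves.
A route of 5 moves achieves this: F → K → L → M → I → H.
Since 5 matches the lower bound, it is optimal.

5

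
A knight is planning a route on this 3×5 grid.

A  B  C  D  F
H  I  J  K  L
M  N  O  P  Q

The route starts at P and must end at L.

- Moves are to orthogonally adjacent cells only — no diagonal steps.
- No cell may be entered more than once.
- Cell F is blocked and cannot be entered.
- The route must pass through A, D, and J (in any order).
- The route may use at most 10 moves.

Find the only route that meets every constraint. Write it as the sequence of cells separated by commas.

P, O, J, I, H, A, B, C, D, K, L

Any route must reach A, D, and J and still end at L within 10 moves, so the order of the required stops is forced.
Route from P: left to O, up to J, 2× left (reaching H), up to A, 3× right (reaching D), down to K, right to L — 10 moves in all.
Check: all required cells visited; 10 ≤ 10 moves.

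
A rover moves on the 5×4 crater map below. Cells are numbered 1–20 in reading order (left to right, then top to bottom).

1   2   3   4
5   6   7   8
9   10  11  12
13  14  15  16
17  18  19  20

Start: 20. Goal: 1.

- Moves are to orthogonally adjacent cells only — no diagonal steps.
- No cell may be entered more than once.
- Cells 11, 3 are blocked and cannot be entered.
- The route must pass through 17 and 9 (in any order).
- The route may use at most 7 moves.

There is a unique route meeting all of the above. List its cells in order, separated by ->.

The 7-move cap with required stops at 17, 9 leaves no slack for detours.
Route from 20: left 3 to 17, up 4 to 1 — 7 moves in all.
Check: all required cells visited; 7 ≤ 7 moves.

20 -> 19 -> 18 -> 17 -> 13 -> 9 -> 5 -> 1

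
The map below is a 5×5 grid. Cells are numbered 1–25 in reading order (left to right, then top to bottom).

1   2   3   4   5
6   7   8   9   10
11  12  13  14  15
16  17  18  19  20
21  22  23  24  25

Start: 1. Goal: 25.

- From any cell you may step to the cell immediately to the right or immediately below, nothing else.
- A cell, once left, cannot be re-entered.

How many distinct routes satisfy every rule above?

70

A right/down-only route from 1 to 25 makes exactly 4 down-moves and 4 right-moves in some order.
With no other constraints that would be C(8,4) = 70 routes.
That gives 70 routes.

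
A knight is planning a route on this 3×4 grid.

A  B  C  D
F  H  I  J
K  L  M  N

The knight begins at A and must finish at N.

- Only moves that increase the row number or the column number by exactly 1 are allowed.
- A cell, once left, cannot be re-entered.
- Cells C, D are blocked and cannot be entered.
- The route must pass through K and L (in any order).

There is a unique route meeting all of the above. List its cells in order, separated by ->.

Moves only go right or down, so the column and row indices never decrease.
Route from A: 2× down (reaching K), 3× right (reaching N) — 5 moves in all.
Check: all required cells visited.

A -> F -> K -> L -> M -> N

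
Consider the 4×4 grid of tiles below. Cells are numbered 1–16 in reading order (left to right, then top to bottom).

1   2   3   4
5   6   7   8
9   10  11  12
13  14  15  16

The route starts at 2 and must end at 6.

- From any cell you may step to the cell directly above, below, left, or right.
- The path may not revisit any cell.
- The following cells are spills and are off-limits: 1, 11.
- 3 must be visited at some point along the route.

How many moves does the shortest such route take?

3

Any route passes through 3 somewhere between 2 and 6. Summing Manhattan distances along the two legs (2 → 3 → 6) gives a lower bound of 1 + 2 = 3 moves.
A route of 3 moves achieves this: 2 → 3 → 7 → 6.
Since 3 matches the lower bound, it is optimal.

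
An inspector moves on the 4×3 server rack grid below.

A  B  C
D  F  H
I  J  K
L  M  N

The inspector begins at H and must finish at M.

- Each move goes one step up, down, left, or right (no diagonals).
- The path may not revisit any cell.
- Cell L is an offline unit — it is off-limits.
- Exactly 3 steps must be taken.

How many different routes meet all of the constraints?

Need simple routes of exactly 3 moves from H to M (Manhattan distance 3, so 0 moves are spent on a detour and 0 undoing it).
Enumerating: H K N M | H K J M | H F J M.
That gives 3 routes.

3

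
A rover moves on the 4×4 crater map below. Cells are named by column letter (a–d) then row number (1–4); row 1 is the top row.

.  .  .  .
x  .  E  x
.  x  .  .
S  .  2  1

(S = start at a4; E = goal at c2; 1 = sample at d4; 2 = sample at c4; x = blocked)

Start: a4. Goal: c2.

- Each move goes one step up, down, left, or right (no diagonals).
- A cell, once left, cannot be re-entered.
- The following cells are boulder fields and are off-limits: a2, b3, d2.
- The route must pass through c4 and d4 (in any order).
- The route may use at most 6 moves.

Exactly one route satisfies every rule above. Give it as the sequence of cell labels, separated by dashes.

The budget equals the shortest possible length, so every move has to be on a shortest route through the required cells.
Route from a4: 3× right (reaching d4), up to d3, left to c3, up to c2 — 6 moves in all.
Check: all required cells visited; 6 ≤ 6 moves.

a4 - b4 - c4 - d4 - d3 - c3 - c2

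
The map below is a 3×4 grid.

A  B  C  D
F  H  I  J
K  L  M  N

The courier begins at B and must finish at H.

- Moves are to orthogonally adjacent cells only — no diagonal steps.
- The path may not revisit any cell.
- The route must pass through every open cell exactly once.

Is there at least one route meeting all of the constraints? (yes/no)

One route that works: B → A → F → K → L → M → N → J → D → C → I → H.

yes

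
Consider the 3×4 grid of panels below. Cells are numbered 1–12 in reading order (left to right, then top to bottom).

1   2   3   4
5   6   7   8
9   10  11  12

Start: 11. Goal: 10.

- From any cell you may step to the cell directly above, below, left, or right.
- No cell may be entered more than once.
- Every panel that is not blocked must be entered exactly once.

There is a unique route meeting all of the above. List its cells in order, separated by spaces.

11 12 8 4 3 7 6 2 1 5 9 10

Need to visit all 12 open cells exactly once, starting at 11 and ending at 10.
Cell 9 has only two open neighbours (5 and 10), so the path must pass straight through it: one of those is the cell it's entered from and the other is where it exits.
Route from 11: right to 12, 2× up (reaching 4), left to 3, down to 7, left to 6, up to 2, left to 1, 2× down (reaching 9), right to 10 — 11 moves in all.
Check: all 12 open cells covered.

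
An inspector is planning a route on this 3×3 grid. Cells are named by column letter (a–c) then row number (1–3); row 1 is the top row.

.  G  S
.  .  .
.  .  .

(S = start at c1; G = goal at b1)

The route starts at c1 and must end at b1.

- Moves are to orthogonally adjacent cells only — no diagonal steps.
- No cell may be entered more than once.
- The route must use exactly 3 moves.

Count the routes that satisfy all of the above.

Need simple routes of exactly 3 moves from c1 to b1 (Manhattan distance 1, so 1 moves are spent on a detour and 1 undoing it).
Enumerating: c1 c2 b2 b1.
That gives 1 route.

1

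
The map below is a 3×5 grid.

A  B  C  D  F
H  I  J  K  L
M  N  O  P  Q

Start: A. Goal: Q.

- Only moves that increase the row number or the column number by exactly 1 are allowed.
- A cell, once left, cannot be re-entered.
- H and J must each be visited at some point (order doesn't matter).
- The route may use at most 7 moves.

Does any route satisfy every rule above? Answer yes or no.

yes

One route that works: A → H → I → J → O → P → Q.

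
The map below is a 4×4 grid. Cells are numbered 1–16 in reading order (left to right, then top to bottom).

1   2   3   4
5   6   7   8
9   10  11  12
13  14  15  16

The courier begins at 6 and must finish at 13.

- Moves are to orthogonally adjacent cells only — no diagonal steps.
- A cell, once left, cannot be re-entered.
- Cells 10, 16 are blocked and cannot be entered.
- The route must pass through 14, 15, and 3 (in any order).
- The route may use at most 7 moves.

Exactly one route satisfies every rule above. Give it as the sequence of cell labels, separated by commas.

The 7-move cap with required stops at 14, 15, 3 leaves no slack for detours.
Route from 6: up 1 to 2, right 1 to 3, down 3 to 15, left 2 to 13 — 7 moves in all.
Check: all required cells visited; 7 ≤ 7 moves.

6, 2, 3, 7, 11, 15, 14, 13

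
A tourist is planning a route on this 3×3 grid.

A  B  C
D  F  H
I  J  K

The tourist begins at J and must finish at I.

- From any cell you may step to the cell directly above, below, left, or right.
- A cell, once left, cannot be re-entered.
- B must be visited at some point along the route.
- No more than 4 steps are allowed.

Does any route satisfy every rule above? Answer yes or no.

Even ignoring the no-revisit rule, getting from J to I via B needs at least 2 + 3 = 5 moves (Manhattan distance per leg), which exceeds the 4-move limit.

no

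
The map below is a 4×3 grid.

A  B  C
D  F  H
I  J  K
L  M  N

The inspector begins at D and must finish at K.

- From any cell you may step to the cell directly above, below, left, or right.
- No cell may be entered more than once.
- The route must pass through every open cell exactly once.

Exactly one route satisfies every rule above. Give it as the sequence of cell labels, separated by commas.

Need to visit all 12 open cells exactly once, starting at D and ending at K.
Route from D: up to A, 2× right (reaching C), down to H, left to F, down to J, left to I, down to L, 2× right (reaching N), up to K — 11 moves in all.
Check: all 12 open cells covered.

D, A, B, C, H, F, J, I, L, M, N, K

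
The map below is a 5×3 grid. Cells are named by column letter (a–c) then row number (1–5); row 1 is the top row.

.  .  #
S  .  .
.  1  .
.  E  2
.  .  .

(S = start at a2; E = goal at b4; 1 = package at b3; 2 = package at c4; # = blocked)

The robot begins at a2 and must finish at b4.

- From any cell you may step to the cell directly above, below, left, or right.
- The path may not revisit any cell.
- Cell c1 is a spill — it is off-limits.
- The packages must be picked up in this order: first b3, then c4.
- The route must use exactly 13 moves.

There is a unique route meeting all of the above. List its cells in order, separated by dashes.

The waypoints must appear in the order b3, c4, with no cell reused.
Route from a2: up to a1, right to b1, down to b2, right to c2, down to c3, 2× left (reaching a3), 2× down (reaching a5), 2× right (reaching c5), up to c4, left to b4 — 13 moves in all.
Check: order respected (1 at step 6, 2 at step 12); 13 moves as required.

a2 - a1 - b1 - b2 - c2 - c3 - b3 - a3 - a4 - a5 - b5 - c5 - c4 - b4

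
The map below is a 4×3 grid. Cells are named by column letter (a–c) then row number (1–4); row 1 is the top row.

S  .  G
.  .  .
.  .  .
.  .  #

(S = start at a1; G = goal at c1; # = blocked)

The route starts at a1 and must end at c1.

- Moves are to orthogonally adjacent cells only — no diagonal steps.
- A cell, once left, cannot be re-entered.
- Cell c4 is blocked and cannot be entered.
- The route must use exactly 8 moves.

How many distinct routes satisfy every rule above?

5

Need simple routes of exactly 8 moves from a1 to c1 (Manhattan distance 2, so 3 moves are spent on a detour and 3 undoing it).
Enumerating: a1 a2 a3 a4 b4 b3 b2 b1 c1 | a1 a2 a3 a4 b4 b3 b2 c2 c1 | a1 a2 a3 a4 b4 b3 c3 c2 c1 | a1 a2 a3 b3 c3 c2 b2 b1 c1 | a1 b1 b2 a2 a3 b3 c3 c2 c1.
That gives 5 routes.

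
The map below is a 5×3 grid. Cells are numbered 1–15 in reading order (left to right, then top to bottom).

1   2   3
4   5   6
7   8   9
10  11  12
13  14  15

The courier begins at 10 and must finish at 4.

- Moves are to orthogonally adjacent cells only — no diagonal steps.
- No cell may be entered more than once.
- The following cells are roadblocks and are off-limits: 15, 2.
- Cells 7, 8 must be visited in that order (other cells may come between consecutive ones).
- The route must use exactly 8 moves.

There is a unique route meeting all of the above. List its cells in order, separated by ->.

The waypoints must appear in the order 7, 8, with no cell reused.
Route from 10: up 1 to 7, right 1 to 8, down 1 to 11, right 1 to 12, up 2 to 6, left 2 to 4 — 8 moves in all.
Check: order respected (7 at step 1, 8 at step 2); 8 moves as required.

10 -> 7 -> 8 -> 11 -> 12 -> 9 -> 6 -> 5 -> 4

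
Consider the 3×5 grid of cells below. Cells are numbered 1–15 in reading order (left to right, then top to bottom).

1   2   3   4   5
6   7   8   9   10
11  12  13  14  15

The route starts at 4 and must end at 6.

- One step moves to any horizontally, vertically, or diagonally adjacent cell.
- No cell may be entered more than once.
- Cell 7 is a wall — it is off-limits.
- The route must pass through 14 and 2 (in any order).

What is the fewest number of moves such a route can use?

Any route passes through 14 and 2 in some order between 4 and 6. Summing Chebyshev distances along each leg and taking the cheapest ordering (4 → 14 → 2 → 6) gives a lower bound of 2 + 2 + 1 = 5 moves.
A route of 5 moves achieves this: 4 → 9 → 14 → 8 → 2 → 6.
Since 5 matches the lower bound, it is optimal.

5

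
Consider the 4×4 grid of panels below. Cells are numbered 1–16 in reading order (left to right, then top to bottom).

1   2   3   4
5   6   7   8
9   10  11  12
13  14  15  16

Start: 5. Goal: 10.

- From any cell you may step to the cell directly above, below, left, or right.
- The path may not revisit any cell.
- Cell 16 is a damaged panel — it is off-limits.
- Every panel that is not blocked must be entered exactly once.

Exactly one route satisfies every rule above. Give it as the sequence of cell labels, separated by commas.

5, 1, 2, 6, 7, 3, 4, 8, 12, 11, 15, 14, 13, 9, 10

Need to visit all 15 open cells exactly once, starting at 5 and ending at 10.
Route from 5: up 1 to 1, right 1 to 2, down 1 to 6, right 1 to 7, up 1 to 3, right 1 to 4, down 2 to 12, left 1 to 11, down 1 to 15, left 2 to 13, up 1 to 9, right 1 to 10 — 14 moves in all.
Check: all 15 open cells covered.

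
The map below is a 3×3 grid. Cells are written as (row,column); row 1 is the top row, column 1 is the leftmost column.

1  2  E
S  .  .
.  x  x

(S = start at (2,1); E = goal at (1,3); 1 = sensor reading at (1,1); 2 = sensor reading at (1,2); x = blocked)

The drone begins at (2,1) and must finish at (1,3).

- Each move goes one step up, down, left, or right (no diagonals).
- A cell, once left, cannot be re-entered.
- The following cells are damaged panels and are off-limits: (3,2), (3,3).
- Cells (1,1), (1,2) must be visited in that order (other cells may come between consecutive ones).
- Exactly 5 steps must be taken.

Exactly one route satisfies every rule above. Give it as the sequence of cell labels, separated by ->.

The waypoints must appear in the order (1,1), (1,2), with no cell reused.
Route from (2,1): up to (1,1), right to (1,2), down to (2,2), right to (2,3), up to (1,3) — 5 moves in all.
Check: order respected (1 at step 1, 2 at step 2); 5 moves as required.

(2,1) -> (1,1) -> (1,2) -> (2,2) -> (2,3) -> (1,3)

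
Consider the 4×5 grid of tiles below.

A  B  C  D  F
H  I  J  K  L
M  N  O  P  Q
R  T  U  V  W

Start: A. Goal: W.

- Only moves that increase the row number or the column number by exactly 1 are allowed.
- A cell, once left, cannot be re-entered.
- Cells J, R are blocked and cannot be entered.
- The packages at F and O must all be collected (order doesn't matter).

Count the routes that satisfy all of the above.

A right/down-only route from A to W makes exactly 3 down-moves and 4 right-moves in some order.
With no other constraints that would be C(7,3) = 35 routes.
O is below but to the left of F: going F → O would need a leftward move and O → F an upward move, so no right/down-only route can visit both required cells.
No route satisfies every constraint, so the count is 0.

0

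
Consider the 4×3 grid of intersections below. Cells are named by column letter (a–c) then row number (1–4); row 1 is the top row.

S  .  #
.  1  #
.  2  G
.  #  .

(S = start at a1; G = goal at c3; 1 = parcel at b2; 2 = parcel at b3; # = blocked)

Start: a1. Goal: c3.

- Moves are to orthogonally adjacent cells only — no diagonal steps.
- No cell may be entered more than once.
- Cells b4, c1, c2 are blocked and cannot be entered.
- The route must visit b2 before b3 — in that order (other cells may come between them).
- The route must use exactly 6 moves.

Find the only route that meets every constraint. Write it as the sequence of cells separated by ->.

The waypoints must appear in the order b2, b3, with no cell reused.
Route from a1: right to b1, down to b2, left to a2, down to a3, 2× right (reaching c3) — 6 moves in all.
Check: order respected (1 at step 2, 2 at step 5); 6 moves as required.

a1 -> b1 -> b2 -> a2 -> a3 -> b3 -> c3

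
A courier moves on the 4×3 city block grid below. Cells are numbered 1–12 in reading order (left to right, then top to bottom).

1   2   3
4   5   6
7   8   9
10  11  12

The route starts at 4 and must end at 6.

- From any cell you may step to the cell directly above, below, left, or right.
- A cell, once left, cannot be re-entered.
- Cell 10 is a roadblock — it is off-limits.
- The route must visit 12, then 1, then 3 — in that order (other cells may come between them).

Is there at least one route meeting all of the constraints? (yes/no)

no

Even ignoring the required order, no revisit-free route from 4 to 6 manages to pass through all of 12, 1, and 3: branching out from 4, every path either misses one of them or, having collected them, can no longer reach 6 without re-entering a cell.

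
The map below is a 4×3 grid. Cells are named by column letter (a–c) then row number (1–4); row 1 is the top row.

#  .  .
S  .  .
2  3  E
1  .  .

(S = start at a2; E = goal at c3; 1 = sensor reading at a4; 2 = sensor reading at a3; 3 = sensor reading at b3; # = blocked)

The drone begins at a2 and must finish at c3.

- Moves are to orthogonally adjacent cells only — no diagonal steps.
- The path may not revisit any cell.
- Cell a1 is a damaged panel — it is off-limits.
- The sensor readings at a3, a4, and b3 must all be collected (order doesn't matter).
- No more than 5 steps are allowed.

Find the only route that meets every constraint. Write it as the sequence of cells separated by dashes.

a2 - a3 - a4 - b4 - b3 - c3

Any route must reach a3, a4, and b3 and still end at c3 within 5 moves, so the order of the required stops is forced.
Route from a2: 2× down (reaching a4), right to b4, up to b3, right to c3 — 5 moves in all.
Check: all required cells visited; 5 ≤ 5 moves.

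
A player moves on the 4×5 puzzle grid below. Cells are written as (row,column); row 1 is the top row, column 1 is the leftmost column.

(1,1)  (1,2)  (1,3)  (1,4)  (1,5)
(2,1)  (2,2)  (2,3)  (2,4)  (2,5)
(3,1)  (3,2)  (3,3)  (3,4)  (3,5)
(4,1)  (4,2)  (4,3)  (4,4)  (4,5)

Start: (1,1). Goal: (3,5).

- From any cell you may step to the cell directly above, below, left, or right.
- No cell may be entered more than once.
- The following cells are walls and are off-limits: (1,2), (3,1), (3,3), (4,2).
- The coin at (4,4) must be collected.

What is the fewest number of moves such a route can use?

Any route passes through (4,4) somewhere between (1,1) and (3,5). Summing Manhattan distances along the two legs ((1,1) → (4,4) → (3,5)) gives a lower bound of 6 + 2 = 8 moves.
A route of 8 moves achieves this: (1,1) → (2,1) → (2,2) → (2,3) → (2,4) → (3,4) → (4,4) → (4,5) → (3,5).
Since 8 matches the lower bound, it is optimal.

8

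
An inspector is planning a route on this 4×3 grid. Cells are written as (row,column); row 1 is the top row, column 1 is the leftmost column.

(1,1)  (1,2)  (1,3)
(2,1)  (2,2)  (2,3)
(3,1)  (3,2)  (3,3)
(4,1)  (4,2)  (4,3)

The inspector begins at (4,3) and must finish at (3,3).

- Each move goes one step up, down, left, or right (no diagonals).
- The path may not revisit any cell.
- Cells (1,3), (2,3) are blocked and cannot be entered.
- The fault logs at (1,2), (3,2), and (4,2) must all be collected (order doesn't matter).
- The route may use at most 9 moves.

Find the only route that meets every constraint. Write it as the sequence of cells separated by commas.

(4,3), (4,2), (4,1), (3,1), (2,1), (1,1), (1,2), (2,2), (3,2), (3,3)

Any route must reach (1,2), (3,2), and (4,2) and still end at (3,3) within 9 moves, so the order of the required stops is forced.
Route from (4,3): 2× left (reaching (4,1)), 3× up (reaching (1,1)), right to (1,2), 2× down (reaching (3,2)), right to (3,3) — 9 moves in all.
Check: all required cells visited; 9 ≤ 9 moves.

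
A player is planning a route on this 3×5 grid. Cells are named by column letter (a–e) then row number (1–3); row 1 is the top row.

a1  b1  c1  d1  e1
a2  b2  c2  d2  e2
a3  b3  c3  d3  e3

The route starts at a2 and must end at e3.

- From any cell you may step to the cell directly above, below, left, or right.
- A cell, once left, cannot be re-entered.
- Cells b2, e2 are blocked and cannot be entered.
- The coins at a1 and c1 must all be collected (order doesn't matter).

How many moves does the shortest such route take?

7

Any route passes through a1 and c1 in some order between a2 and e3. Summing Manhattan distances along each leg and taking the cheapest ordering (a2 → a1 → c1 → e3) gives a lower bound of 1 + 2 + 4 = 7 moves.
A route of 7 moves achieves this: a2 → a1 → b1 → c1 → c2 → c3 → d3 → e3.
Since 7 matches the lower bound, it is optimal.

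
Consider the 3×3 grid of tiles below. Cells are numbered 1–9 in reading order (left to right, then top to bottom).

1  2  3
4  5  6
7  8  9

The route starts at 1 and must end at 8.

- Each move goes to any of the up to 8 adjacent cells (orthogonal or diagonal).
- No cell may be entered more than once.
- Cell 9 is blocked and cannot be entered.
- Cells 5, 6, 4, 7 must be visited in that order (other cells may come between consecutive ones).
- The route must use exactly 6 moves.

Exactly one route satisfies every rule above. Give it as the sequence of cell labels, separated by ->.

The waypoints must appear in the order 5, 6, 4, 7, with no cell reused.
Route from 1: down-right 1 to 5, right 1 to 6, up-left 1 to 2, down-left 1 to 4, down 1 to 7, right 1 to 8 — 6 moves in all.
Check: order respected (5 at step 1, 6 at step 2, 4 at step 4, 7 at step 5); 6 moves as required.

1 -> 5 -> 6 -> 2 -> 4 -> 7 -> 8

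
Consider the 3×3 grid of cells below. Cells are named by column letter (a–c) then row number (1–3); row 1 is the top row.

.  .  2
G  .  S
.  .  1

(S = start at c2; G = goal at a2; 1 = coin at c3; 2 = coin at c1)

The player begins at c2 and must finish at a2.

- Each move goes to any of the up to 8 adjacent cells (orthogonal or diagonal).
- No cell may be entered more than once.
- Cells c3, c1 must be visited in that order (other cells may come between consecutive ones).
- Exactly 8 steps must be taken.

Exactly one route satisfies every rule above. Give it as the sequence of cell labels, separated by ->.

The waypoints must appear in the order c3, c1, with no cell reused.
Route from c2: down 1 to c3, left 2 to a3, up-right 2 to c1, left 2 to a1, down 1 to a2 — 8 moves in all.
Check: order respected (1 at step 1, 2 at step 5); 8 moves as required.

c2 -> c3 -> b3 -> a3 -> b2 -> c1 -> b1 -> a1 -> a2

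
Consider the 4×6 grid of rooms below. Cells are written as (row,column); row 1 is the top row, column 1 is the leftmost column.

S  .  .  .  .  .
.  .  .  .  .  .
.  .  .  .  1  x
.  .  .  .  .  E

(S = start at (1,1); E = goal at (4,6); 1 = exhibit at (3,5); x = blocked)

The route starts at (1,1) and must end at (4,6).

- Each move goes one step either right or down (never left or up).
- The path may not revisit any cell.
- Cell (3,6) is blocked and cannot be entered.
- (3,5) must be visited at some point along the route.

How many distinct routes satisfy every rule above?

A right/down-only route from (1,1) to (4,6) makes exactly 3 down-moves and 5 right-moves in some order.
With no other constraints that would be C(8,3) = 56 routes.
Split at (3,5) and multiply the segment counts (each segment already excludes blocked cells): (1,1)→(3,5): 15; (3,5)→(4,6): 1; product = 15.
That gives 15 routes.

15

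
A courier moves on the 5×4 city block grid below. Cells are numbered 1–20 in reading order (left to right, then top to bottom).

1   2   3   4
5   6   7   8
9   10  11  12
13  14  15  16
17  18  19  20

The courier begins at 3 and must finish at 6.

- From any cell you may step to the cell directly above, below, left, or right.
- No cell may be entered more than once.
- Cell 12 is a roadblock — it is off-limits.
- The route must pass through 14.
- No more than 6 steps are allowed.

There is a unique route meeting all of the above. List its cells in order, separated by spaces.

3 7 11 15 14 10 6

The 6-move cap with required stops at 14 leaves no slack for detours.
Route from 3: 3× down (reaching 15), left to 14, 2× up (reaching 6) — 6 moves in all.
Check: all required cells visited; 6 ≤ 6 moves.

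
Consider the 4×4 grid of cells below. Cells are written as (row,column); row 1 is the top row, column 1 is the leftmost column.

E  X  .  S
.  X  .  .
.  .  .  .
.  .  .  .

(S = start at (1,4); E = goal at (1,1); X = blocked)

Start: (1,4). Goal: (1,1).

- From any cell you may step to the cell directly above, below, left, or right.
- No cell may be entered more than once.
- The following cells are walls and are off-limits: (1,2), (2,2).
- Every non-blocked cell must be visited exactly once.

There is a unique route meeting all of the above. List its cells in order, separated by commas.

Need to visit all 14 open cells exactly once, starting at (1,4) and ending at (1,1).
Cell (4,1) has only two open neighbours ((3,1) and (4,2)), so the path must pass straight through it: one of those is the cell it's entered from and the other is where it exits.
Route from (1,4): left to (1,3), down to (2,3), right to (2,4), 2× down (reaching (4,4)), left to (4,3), up to (3,3), left to (3,2), down to (4,2), left to (4,1), 3× up (reaching (1,1)) — 13 moves in all.
Check: all 14 open cells covered.

(1,4), (1,3), (2,3), (2,4), (3,4), (4,4), (4,3), (3,3), (3,2), (4,2), (4,1), (3,1), (2,1), (1,1)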